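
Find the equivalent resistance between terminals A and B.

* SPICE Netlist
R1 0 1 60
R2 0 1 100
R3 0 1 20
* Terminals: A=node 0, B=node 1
Reduce the network between node 0 (A) and node 1 (B) by series/parallel combination:
  Rp1 = R1 ‖ R2 ‖ R3 (parallel, all between nodes 0 and 1) = 1/(1/60 + 1/100 + 1/20) = 13.04 Ω
R_eq = 13.04 Ω

Final answer: 13.04 Ω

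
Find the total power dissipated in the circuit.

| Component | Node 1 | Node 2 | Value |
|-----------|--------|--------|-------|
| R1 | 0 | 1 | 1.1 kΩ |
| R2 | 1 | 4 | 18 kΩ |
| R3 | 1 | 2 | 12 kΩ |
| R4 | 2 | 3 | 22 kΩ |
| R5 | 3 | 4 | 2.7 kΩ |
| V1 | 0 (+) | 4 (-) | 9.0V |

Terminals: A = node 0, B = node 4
Nodal analysis, taking node 4 as the 0 V reference.
Source V1 fixes V_0 = 9 V.
KCL at each unknown node (sum of currents leaving = 0; resistances in Ω):
  Node 1: (V_1 - 9)/1100 + (V_1 - 0)/18000 + (V_1 - V_2)/12000 = 0
  Node 2: (V_2 - V_1)/12000 + (V_2 - V_3)/22000 = 0
  Node 3: (V_3 - V_2)/22000 + (V_3 - 0)/2700 = 0
Collecting terms (coefficients in siemens):
  0.001048·V_1 - 0.00008333·V_2 = 0.008182
  0.0001288·V_2 - 0.00008333·V_1 - 0.00004545·V_3 = 0
  0.0004158·V_3 - 0.00004545·V_2 = 0
Solving these 3 simultaneous equations (Gaussian elimination) gives:
  V_1 = 8.249 V, V_2 = 5.552 V, V_3 = 0.6069 V
Power in each resistor, P = (ΔV)²/R:
  P_R1 = (9 - 8.249)²/1100 = 0.0005132 W
  P_R2 = (8.249 - 0)²/18000 = 0.00378 W
  P_R3 = (8.249 - 5.552)²/12000 = 0.0006062 W
  P_R4 = (5.552 - 0.6069)²/22000 = 0.001111 W
  P_R5 = (0.6069 - 0)²/2700 = 0.0001364 W
P_total = P_R1 + P_R2 + P_R3 + P_R4 + P_R5 = 0.006147 W

Final answer: 0.006147 W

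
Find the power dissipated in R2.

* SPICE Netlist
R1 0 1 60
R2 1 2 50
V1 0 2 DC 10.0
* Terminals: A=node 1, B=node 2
Nodal analysis, taking node 2 as the 0 V reference.
Source V1 fixes V_0 = 10 V.
KCL at each unknown node (sum of currents leaving = 0; resistances in Ω):
  Node 1: (V_1 - 10)/60 + (V_1 - 0)/50 = 0
Collecting terms: 0.03667 × V_1 = 0.1667  =>  V_1 = 4.545 V
I_R2 = (V_1 - V_2)/R2 = (4.545 - 0)/50 = 0.09091 A
P_R2 = I_R2² × R2 = (0.09091)² × 50 = 0.4132 W

Final answer: 0.4132 W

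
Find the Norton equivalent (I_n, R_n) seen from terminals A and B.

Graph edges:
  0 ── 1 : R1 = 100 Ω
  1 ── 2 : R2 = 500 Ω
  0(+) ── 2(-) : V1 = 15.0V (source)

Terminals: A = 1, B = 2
Find the Thévenin equivalent first; then I_n = V_th/R_th and R_n = R_th.
Step 1 — V_th is the open-circuit voltage V_A - V_B (nothing connected across the terminals).
Nodal analysis, taking node 2 as the 0 V reference.
Source V1 fixes V_0 = 15 V.
KCL at each unknown node (sum of currents leaving = 0; resistances in Ω):
  Node 1: (V_1 - 15)/100 + (V_1 - 0)/500 = 0
Collecting terms: 0.012 × V_1 = 0.15  =>  V_1 = 12.5 V
V_th = V_1 - V_2 = 12.5 - 0 = 12.5 V
Step 2 — R_th: zero the source — replace V1 by a short circuit (node 2 merges into node 0) — and find the resistance seen between A (node 1) and B (node 0).
Reduce the network between node 1 (A) and node 0 (B) by series/parallel combination:
  Rp1 = R1 ‖ R2 (parallel, both between nodes 0 and 1) = 1/(1/100 + 1/500) = 83.33 Ω
R_th = 83.33 Ω
I_n = V_th/R_th = 12.5/83.33 = 0.15 A, and R_n = R_th = 83.33 Ω

Final answer: I_n = 0.15 A, R_n = 83.33 Ω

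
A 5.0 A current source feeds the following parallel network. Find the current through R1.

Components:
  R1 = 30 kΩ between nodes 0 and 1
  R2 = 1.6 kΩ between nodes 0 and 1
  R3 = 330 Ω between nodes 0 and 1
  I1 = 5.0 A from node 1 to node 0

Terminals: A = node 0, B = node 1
All resistors sit directly between nodes 0 and 1, so they are in parallel and share one voltage V; the full source current 5 A splits among them.
1/R_par = 1/30000 + 1/1600 + 1/330 = 0.003689 S  =>  R_par = 271.1 Ω
V = I × R_par = 5 × 271.1 = 1356 V
I_R1 = V/R1 = 1356/30000 = 0.04518 A

Final answer: 0.04518 A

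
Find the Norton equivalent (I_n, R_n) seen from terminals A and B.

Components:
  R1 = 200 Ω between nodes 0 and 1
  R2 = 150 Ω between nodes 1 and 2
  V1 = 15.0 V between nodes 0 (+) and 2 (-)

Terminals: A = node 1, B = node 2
Find the Thévenin equivalent first; then I_n = V_th/R_th and R_n = R_th.
Step 1 — V_th is the open-circuit voltage V_A - V_B (nothing connected across the terminals).
Nodal analysis, taking node 2 as the 0 V reference.
Source V1 fixes V_0 = 15 V.
KCL at each unknown node (sum of currents leaving = 0; resistances in Ω):
  Node 1: (V_1 - 15)/200 + (V_1 - 0)/150 = 0
Collecting terms: 0.01167 × V_1 = 0.075  =>  V_1 = 6.429 V
V_th = V_1 - V_2 = 6.429 - 0 = 6.429 V
Step 2 — R_th: zero the source — replace V1 by a short circuit (node 2 merges into node 0) — and find the resistance seen between A (node 1) and B (node 0).
Reduce the network between node 1 (A) and node 0 (B) by series/parallel combination:
  Rp1 = R1 ‖ R2 (parallel, both between nodes 0 and 1) = 1/(1/200 + 1/150) = 85.71 Ω
R_th = 85.71 Ω
I_n = V_th/R_th = 6.429/85.71 = 0.075 A, and R_n = R_th = 85.71 Ω

Final answer: I_n = 0.075 A, R_n = 85.71 Ω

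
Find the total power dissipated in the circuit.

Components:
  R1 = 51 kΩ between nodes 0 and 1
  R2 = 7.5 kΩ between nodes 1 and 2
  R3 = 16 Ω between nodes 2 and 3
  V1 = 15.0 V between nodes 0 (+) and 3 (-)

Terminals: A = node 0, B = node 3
Nodal analysis, taking node 3 as the 0 V reference.
Source V1 fixes V_0 = 15 V.
KCL at each unknown node (sum of currents leaving = 0; resistances in Ω):
  Node 1: (V_1 - 15)/51000 + (V_1 - V_2)/7500 = 0
  Node 2: (V_2 - V_1)/7500 + (V_2 - 0)/16 = 0
Collecting terms (coefficients in siemens):
  0.0001529·V_1 - 0.0001333·V_2 = 0.0002941
  0.06263·V_2 - 0.0001333·V_1 = 0
Determinant D = (0.0001529)(0.06263) - (-0.0001333)(-0.0001333) = 0.000009561
V_1 = [(0.0002941)(0.06263) - (-0.0001333)(0)]/D = 1.927 V
V_2 = [(0.0001529)(0) - (0.0002941)(-0.0001333)]/D = 0.004101 V
Power in each resistor, P = (ΔV)²/R:
  P_R1 = (15 - 1.927)²/51000 = 0.003351 W
  P_R2 = (1.927 - 0.004101)²/7500 = 0.0004928 W
  P_R3 = (0.004101 - 0)²/16 = 0.000001051 W
P_total = P_R1 + P_R2 + P_R3 = 0.003845 W

Final answer: 0.003845 W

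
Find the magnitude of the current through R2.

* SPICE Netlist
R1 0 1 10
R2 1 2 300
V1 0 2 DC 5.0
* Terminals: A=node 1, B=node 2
Nodal analysis, taking node 2 as the 0 V reference.
Source V1 fixes V_0 = 5 V.
KCL at each unknown node (sum of currents leaving = 0; resistances in Ω):
  Node 1: (V_1 - 5)/10 + (V_1 - 0)/300 = 0
Collecting terms: 0.1033 × V_1 = 0.5  =>  V_1 = 4.839 V
I_R2 = (V_1 - V_2)/R2 = (4.839 - 0)/300 = 0.01613 A
|I_R2| = 0.01613 A

Final answer: |I_R2| = 0.01613 A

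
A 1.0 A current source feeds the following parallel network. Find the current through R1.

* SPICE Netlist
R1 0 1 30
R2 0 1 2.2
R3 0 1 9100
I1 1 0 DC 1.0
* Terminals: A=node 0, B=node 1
All resistors sit directly between nodes 0 and 1, so they are in parallel and share one voltage V; the full source current 1 A splits among them.
1/R_par = 1/30 + 1/2.2 + 1/9100 = 0.488 S  =>  R_par = 2.049 Ω
V = I × R_par = 1 × 2.049 = 2.049 V
I_R1 = V/R1 = 2.049/30 = 0.06831 A

Final answer: 0.06831 A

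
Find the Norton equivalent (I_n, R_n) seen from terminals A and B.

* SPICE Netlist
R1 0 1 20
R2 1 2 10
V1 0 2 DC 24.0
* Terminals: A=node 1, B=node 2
Find the Thévenin equivalent first; then I_n = V_th/R_th and R_n = R_th.
Step 1 — V_th is the open-circuit voltage V_A - V_B (nothing connected across the terminals).
Nodal analysis, taking node 2 as the 0 V reference.
Source V1 fixes V_0 = 24 V.
KCL at each unknown node (sum of currents leaving = 0; resistances in Ω):
  Node 1: (V_1 - 24)/20 + (V_1 - 0)/10 = 0
Collecting terms: 0.15 × V_1 = 1.2  =>  V_1 = 8 V
V_th = V_1 - V_2 = 8 - 0 = 8 V
Step 2 — R_th: zero the source — replace V1 by a short circuit (node 2 merges into node 0) — and find the resistance seen between A (node 1) and B (node 0).
Reduce the network between node 1 (A) and node 0 (B) by series/parallel combination:
  Rp1 = R1 ‖ R2 (parallel, both between nodes 0 and 1) = 1/(1/20 + 1/10) = 6.667 Ω
R_th = 6.667 Ω
I_n = V_th/R_th = 8/6.667 = 1.2 A, and R_n = R_th = 6.667 Ω

Final answer: I_n = 1.2 A, R_n = 6.667 Ω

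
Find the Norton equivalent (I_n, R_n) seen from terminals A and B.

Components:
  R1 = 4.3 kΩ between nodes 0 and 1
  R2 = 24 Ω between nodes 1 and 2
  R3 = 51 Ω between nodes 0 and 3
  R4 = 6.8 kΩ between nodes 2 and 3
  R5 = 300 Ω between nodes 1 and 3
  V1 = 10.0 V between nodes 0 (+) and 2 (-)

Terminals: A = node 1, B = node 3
Find the Thévenin equivalent first; then I_n = V_th/R_th and R_n = R_th.
Step 1 — V_th is the open-circuit voltage V_A - V_B (nothing connected across the terminals).
Nodal analysis, taking node 2 as the 0 V reference.
Source V1 fixes V_0 = 10 V.
KCL at each unknown node (sum of currents leaving = 0; resistances in Ω):
  Node 1: (V_1 - 10)/4300 + (V_1 - 0)/24 + (V_1 - V_3)/300 = 0
  Node 3: (V_3 - 10)/51 + (V_3 - 0)/6800 + (V_3 - V_1)/300 = 0
Collecting terms (coefficients in siemens):
  0.04523·V_1 - 0.003333·V_3 = 0.002326
  0.02309·V_3 - 0.003333·V_1 = 0.1961
Determinant D = (0.04523)(0.02309) - (-0.003333)(-0.003333) = 0.001033
V_1 = [(0.002326)(0.02309) - (-0.003333)(0.1961)]/D = 0.6845 V
V_3 = [(0.04523)(0.1961) - (0.002326)(-0.003333)]/D = 8.591 V
V_th = V_1 - V_3 = 0.6845 - 8.591 = -7.907 V
Step 2 — R_th: zero the source — replace V1 by a short circuit (node 2 merges into node 0) — and find the resistance seen between A (node 1) and B (node 3).
Reduce the network between node 1 (A) and node 3 (B) by series/parallel combination:
  Rp1 = R1 ‖ R2 (parallel, both between nodes 0 and 1) = 1/(1/4300 + 1/24) = 23.87 Ω
  Rp2 = R3 ‖ R4 (parallel, both between nodes 0 and 3) = 1/(1/51 + 1/6800) = 50.62 Ω
  Rs1 = Rp1 + Rp2 (series, joined only at node 0) = 23.87 + 50.62 = 74.49 Ω
  Rp3 = R5 ‖ Rs1 (parallel, both between nodes 1 and 3) = 1/(1/300 + 1/74.49) = 59.67 Ω
R_th = 59.67 Ω
I_n = V_th/R_th = -7.907/59.67 = -0.1325 A, and R_n = R_th = 59.67 Ω

Final answer: I_n = -0.1325 A, R_n = 59.67 Ω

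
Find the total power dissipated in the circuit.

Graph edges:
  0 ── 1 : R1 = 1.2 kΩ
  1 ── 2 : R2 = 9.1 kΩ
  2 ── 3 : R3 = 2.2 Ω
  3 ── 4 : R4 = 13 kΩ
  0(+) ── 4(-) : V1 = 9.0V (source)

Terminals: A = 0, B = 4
Nodal analysis, taking node 4 as the 0 V reference.
Source V1 fixes V_0 = 9 V.
KCL at each unknown node (sum of currents leaving = 0; resistances in Ω):
  Node 1: (V_1 - 9)/1200 + (V_1 - V_2)/9100 = 0
  Node 2: (V_2 - V_1)/9100 + (V_2 - V_3)/2.2 = 0
  Node 3: (V_3 - V_2)/2.2 + (V_3 - 0)/13000 = 0
Collecting terms (coefficients in siemens):
  0.0009432·V_1 - 0.0001099·V_2 = 0.0075
  0.4547·V_2 - 0.0001099·V_1 - 0.4545·V_3 = 0
  0.4546·V_3 - 0.4545·V_2 = 0
Solving these 3 simultaneous equations (Gaussian elimination) gives:
  V_1 = 8.537 V, V_2 = 5.022 V, V_3 = 5.021 V
Power in each resistor, P = (ΔV)²/R:
  P_R1 = (9 - 8.537)²/1200 = 0.000179 W
  P_R2 = (8.537 - 5.022)²/9100 = 0.001357 W
  P_R3 = (5.022 - 5.021)²/2.2 = 0.0000003282 W
  P_R4 = (5.021 - 0)²/13000 = 0.001939 W
P_total = P_R1 + P_R2 + P_R3 + P_R4 = 0.003476 W

Final answer: 0.003476 W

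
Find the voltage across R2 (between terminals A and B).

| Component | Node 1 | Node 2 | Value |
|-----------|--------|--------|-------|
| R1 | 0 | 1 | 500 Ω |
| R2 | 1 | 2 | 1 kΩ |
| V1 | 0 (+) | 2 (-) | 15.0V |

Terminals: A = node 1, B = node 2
R1 and R2 are in series across V1 (node 0 → node 1 → node 2), and the output A–B is taken across R2, so this is a voltage divider.
Series current: I = V1/(R1 + R2) = 15/(500 + 1000) = 15/1500 = 0.01 A
V_R2 = I × R2 = V1 × R2/(R1 + R2) = 15 × 1000/1500 = 10 V

Final answer: 10 V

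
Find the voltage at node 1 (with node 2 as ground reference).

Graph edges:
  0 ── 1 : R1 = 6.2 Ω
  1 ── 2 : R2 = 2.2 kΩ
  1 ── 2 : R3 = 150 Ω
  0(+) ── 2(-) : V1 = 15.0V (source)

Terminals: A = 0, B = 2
Nodal analysis, taking node 2 as the 0 V reference.
Source V1 fixes V_0 = 15 V.
KCL at each unknown node (sum of currents leaving = 0; resistances in Ω):
  Node 1: (V_1 - 15)/6.2 + (V_1 - 0)/2200 + (V_1 - 0)/150 = 0
Collecting terms: 0.1684 × V_1 = 2.419  =>  V_1 = 14.37 V
The requested potential is V_1 = 14.37 V.

Final answer: V_1 = 14.37 V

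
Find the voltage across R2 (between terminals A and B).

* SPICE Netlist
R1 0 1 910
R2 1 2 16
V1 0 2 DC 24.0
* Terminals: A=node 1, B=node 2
R1 and R2 are in series across V1 (node 0 → node 1 → node 2), and the output A–B is taken across R2, so this is a voltage divider.
Series current: I = V1/(R1 + R2) = 24/(910 + 16) = 24/926 = 0.02592 A
V_R2 = I × R2 = V1 × R2/(R1 + R2) = 24 × 16/926 = 0.4147 V

Final answer: 0.4147 V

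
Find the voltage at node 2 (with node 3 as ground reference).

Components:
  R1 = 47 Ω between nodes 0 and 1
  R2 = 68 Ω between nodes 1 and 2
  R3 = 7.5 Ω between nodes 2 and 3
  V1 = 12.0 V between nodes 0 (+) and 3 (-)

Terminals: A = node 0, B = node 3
Nodal analysis, taking node 3 as the 0 V reference.
Source V1 fixes V_0 = 12 V.
KCL at each unknown node (sum of currents leaving = 0; resistances in Ω):
  Node 1: (V_1 - 12)/47 + (V_1 - V_2)/68 = 0
  Node 2: (V_2 - V_1)/68 + (V_2 - 0)/7.5 = 0
Collecting terms (coefficients in siemens):
  0.03598·V_1 - 0.01471·V_2 = 0.2553
  0.148·V_2 - 0.01471·V_1 = 0
Determinant D = (0.03598)(0.148) - (-0.01471)(-0.01471) = 0.005111
V_1 = [(0.2553)(0.148) - (-0.01471)(0)]/D = 7.396 V
V_2 = [(0.03598)(0) - (0.2553)(-0.01471)]/D = 0.7347 V
The requested potential is V_2 = 0.7347 V.

Final answer: V_2 = 0.7347 V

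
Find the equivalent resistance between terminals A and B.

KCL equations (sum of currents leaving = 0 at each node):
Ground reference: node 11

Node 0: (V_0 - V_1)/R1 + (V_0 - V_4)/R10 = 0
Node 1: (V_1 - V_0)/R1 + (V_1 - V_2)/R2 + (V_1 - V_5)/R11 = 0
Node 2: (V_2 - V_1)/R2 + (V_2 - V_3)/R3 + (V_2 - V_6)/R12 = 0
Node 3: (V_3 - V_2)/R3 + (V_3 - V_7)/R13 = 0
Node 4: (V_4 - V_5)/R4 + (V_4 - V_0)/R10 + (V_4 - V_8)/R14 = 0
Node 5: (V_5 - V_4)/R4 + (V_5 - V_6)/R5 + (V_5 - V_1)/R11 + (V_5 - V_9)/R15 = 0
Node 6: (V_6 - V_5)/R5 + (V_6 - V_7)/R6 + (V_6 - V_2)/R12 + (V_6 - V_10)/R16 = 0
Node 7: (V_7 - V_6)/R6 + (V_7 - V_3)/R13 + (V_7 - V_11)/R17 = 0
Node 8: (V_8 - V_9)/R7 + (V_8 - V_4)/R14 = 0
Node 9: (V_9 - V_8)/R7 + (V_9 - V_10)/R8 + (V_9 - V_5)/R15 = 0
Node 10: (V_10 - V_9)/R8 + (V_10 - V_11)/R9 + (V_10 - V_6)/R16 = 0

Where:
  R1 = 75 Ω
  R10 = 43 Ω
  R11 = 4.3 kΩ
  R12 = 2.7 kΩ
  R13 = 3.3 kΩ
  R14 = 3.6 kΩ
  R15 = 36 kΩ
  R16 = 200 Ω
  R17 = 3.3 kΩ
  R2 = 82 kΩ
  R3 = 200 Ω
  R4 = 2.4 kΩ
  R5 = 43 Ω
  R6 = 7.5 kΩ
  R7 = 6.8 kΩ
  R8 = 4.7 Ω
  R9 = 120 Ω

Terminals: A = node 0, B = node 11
The network is not a plain series/parallel combination. Inject a 1 A test current into terminal A (node 0) and return it from terminal B (node 11); then R_eq = V_A / (1 A).
Nodal analysis, taking node 11 as the 0 V reference.
Current source I_test pushes 1 A into node 0 and draws it out of node 11.
KCL at each unknown node (sum of currents leaving = 0; resistances in Ω):
  Node 0: (V_0 - V_1)/75 + (V_0 - V_4)/43 - 1 = 0
  Node 1: (V_1 - V_0)/75 + (V_1 - V_2)/82000 + (V_1 - V_5)/4300 = 0
  Node 2: (V_2 - V_1)/82000 + (V_2 - V_3)/200 + (V_2 - V_6)/2700 = 0
  Node 3: (V_3 - V_2)/200 + (V_3 - V_7)/3300 = 0
  Node 4: (V_4 - V_0)/43 + (V_4 - V_5)/2400 + (V_4 - V_8)/3600 = 0
  Node 5: (V_5 - V_1)/4300 + (V_5 - V_4)/2400 + (V_5 - V_6)/43 + (V_5 - V_9)/36000 = 0
  Node 6: (V_6 - V_2)/2700 + (V_6 - V_5)/43 + (V_6 - V_7)/7500 + (V_6 - V_10)/200 = 0
  Node 7: (V_7 - V_3)/3300 + (V_7 - V_6)/7500 + (V_7 - 0)/3300 = 0
  Node 8: (V_8 - V_4)/3600 + (V_8 - V_9)/6800 = 0
  Node 9: (V_9 - V_5)/36000 + (V_9 - V_8)/6800 + (V_9 - V_10)/4.7 = 0
  Node 10: (V_10 - V_6)/200 + (V_10 - V_9)/4.7 + (V_10 - 0)/120 = 0
Collecting terms (coefficients in siemens):
  0.03659·V_0 - 0.01333·V_1 - 0.02326·V_4 = 1
  0.01358·V_1 - 0.01333·V_0 - 0.0000122·V_2 - 0.0002326·V_5 = 0
  0.005383·V_2 - 0.0000122·V_1 - 0.005·V_3 - 0.0003704·V_6 = 0
  0.005303·V_3 - 0.005·V_2 - 0.000303·V_7 = 0
  0.02395·V_4 - 0.02326·V_0 - 0.0004167·V_5 - 0.0002778·V_8 = 0
  0.02393·V_5 - 0.0002326·V_1 - 0.0004167·V_4 - 0.02326·V_6 - 0.00002778·V_9 = 0
  0.02876·V_6 - 0.0003704·V_2 - 0.02326·V_5 - 0.0001333·V_7 - 0.005·V_10 = 0
  0.0007394·V_7 - 0.000303·V_3 - 0.0001333·V_6 = 0
  0.0004248·V_8 - 0.0002778·V_4 - 0.0001471·V_9 = 0
  0.2129·V_9 - 0.00002778·V_5 - 0.0001471·V_8 - 0.2128·V_10 = 0
  0.2261·V_10 - 0.005·V_6 - 0.2128·V_9 = 0
Solving these 11 simultaneous equations (Gaussian elimination) gives:
  V_0 = 1633 V, V_1 = 1609 V, V_2 = 245.6 V, V_3 = 240 V
  V_4 = 1604 V, V_5 = 311.8 V, V_6 = 275.9 V, V_7 = 148.1 V
  V_8 = 1089 V, V_9 = 115.3 V, V_10 = 114.6 V
R_eq = V_0 / 1 A = 1633 Ω = 1.633 kΩ

Final answer: 1.633 kΩ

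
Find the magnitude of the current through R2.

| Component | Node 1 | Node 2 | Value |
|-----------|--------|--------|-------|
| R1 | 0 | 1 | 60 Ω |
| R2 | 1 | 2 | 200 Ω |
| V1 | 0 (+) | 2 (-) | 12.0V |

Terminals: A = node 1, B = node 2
Nodal analysis, taking node 2 as the 0 V reference.
Source V1 fixes V_0 = 12 V.
KCL at each unknown node (sum of currents leaving = 0; resistances in Ω):
  Node 1: (V_1 - 12)/60 + (V_1 - 0)/200 = 0
Collecting terms: 0.02167 × V_1 = 0.2  =>  V_1 = 9.231 V
I_R2 = (V_1 - V_2)/R2 = (9.231 - 0)/200 = 0.04615 A
|I_R2| = 0.04615 A

Final answer: |I_R2| = 0.04615 A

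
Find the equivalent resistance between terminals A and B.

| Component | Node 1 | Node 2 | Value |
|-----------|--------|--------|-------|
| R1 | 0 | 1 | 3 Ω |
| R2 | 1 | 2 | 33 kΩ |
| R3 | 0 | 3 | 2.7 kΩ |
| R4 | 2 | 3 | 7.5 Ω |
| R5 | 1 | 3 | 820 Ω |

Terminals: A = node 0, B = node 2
The network is not a plain series/parallel combination. Inject a 1 A test current into terminal A (node 0) and return it from terminal B (node 2); then R_eq = V_A / (1 A).
Nodal analysis, taking node 2 as the 0 V reference.
Current source I_test pushes 1 A into node 0 and draws it out of node 2.
KCL at each unknown node (sum of currents leaving = 0; resistances in Ω):
  Node 0: (V_0 - V_1)/3 + (V_0 - V_3)/2700 - 1 = 0
  Node 1: (V_1 - V_0)/3 + (V_1 - 0)/33000 + (V_1 - V_3)/820 = 0
  Node 3: (V_3 - V_0)/2700 + (V_3 - V_1)/820 + (V_3 - 0)/7.5 = 0
Collecting terms (coefficients in siemens):
  0.3337·V_0 - 0.3333·V_1 - 0.0003704·V_3 = 1
  0.3346·V_1 - 0.3333·V_0 - 0.00122·V_3 = 0
  0.1349·V_3 - 0.0003704·V_0 - 0.00122·V_1 = 0
Solving these 3 simultaneous equations (Gaussian elimination) gives:
  V_0 = 626.2 V, V_1 = 623.9 V, V_3 = 7.358 V
R_eq = V_0 / 1 A = 626.2 Ω

Final answer: 626.2 Ω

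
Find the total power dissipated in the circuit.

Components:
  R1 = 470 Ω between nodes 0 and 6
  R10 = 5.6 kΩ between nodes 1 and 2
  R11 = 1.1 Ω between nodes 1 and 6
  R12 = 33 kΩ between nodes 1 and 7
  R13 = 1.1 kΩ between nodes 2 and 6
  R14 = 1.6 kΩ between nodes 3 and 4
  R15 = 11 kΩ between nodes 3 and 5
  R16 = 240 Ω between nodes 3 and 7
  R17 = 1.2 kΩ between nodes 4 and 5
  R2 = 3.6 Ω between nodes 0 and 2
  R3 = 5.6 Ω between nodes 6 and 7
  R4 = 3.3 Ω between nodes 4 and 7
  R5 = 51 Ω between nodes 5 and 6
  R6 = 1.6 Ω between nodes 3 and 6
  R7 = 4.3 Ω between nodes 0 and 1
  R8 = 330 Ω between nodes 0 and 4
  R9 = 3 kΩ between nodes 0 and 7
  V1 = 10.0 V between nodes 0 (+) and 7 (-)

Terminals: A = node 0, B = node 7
Nodal analysis, taking node 7 as the 0 V reference.
Source V1 fixes V_0 = 10 V.
KCL at each unknown node (sum of currents leaving = 0; resistances in Ω):
  Node 1: (V_1 - 10)/4.3 + (V_1 - V_2)/5600 + (V_1 - V_6)/1.1 + (V_1 - 0)/33000 = 0
  Node 2: (V_2 - 10)/3.6 + (V_2 - V_1)/5600 + (V_2 - V_6)/1100 = 0
  Node 3: (V_3 - V_6)/1.6 + (V_3 - V_4)/1600 + (V_3 - V_5)/11000 + (V_3 - 0)/240 = 0
  Node 4: (V_4 - 0)/3.3 + (V_4 - 10)/330 + (V_4 - V_3)/1600 + (V_4 - V_5)/1200 = 0
  Node 5: (V_5 - V_6)/51 + (V_5 - V_3)/11000 + (V_5 - V_4)/1200 = 0
  Node 6: (V_6 - 10)/470 + (V_6 - 0)/5.6 + (V_6 - V_5)/51 + (V_6 - V_3)/1.6 + (V_6 - V_1)/1.1 + (V_6 - V_2)/1100 = 0
Collecting terms (coefficients in siemens):
  1.142·V_1 - 0.0001786·V_2 - 0.9091·V_6 = 2.326
  0.2789·V_2 - 0.0001786·V_1 - 0.0009091·V_6 = 2.778
  0.6299·V_3 - 0.000625·V_4 - 0.00009091·V_5 - 0.625·V_6 = 0
  0.3075·V_4 - 0.000625·V_3 - 0.0008333·V_5 = 0.0303
  0.02053·V_5 - 0.00009091·V_3 - 0.0008333·V_4 - 0.01961·V_6 = 0
  1.735·V_6 - 0.9091·V_1 - 0.0009091·V_2 - 0.625·V_3 - 0.01961·V_5 = 0.02128
Solving these 6 simultaneous equations (Gaussian elimination) gives:
  V_1 = 6.064 V, V_2 = 9.981 V, V_3 = 5.018 V, V_4 = 0.1219 V
  V_5 = 4.856 V, V_6 = 5.057 V
Power in each resistor, P = (ΔV)²/R:
  P_R1 = (10 - 5.057)²/470 = 0.052 W
  P_R2 = (10 - 9.981)²/3.6 = 0.00009647 W
  P_R3 = (5.057 - 0)²/5.6 = 4.566 W
  P_R4 = (0.1219 - 0)²/3.3 = 0.004503 W
  P_R5 = (4.856 - 5.057)²/51 = 0.0007879 W
  P_R6 = (5.018 - 5.057)²/1.6 = 0.0009204 W
  P_R7 = (10 - 6.064)²/4.3 = 3.603 W
  P_R8 = (10 - 0.1219)²/330 = 0.2957 W
  P_R9 = (10 - 0)²/3000 = 0.03333 W
  P_R10 = (6.064 - 9.981)²/5600 = 0.00274 W
  P_R11 = (6.064 - 5.057)²/1.1 = 0.9227 W
  P_R12 = (6.064 - 0)²/33000 = 0.001114 W
  P_R13 = (9.981 - 5.057)²/1100 = 0.02205 W
  P_R14 = (5.018 - 0.1219)²/1600 = 0.01498 W
  P_R15 = (5.018 - 4.856)²/11000 = 0.000002388 W
  P_R16 = (5.018 - 0)²/240 = 0.1049 W
  P_R17 = (0.1219 - 4.856)²/1200 = 0.01868 W
P_total = P_R1 + P_R2 + P_R3 + P_R4 + P_R5 + P_R6 + P_R7 + P_R8 + P_R9 + P_R10 + P_R11 + P_R12 + P_R13 + P_R14 + P_R15 + P_R16 + P_R17 = 9.643 W

Final answer: 9.643 W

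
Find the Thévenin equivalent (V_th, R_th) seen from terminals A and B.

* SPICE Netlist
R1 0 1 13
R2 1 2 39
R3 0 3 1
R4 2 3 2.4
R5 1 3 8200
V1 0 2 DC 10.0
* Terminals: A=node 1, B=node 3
Step 1 — V_th is the open-circuit voltage V_A - V_B (nothing connected across the terminals).
Nodal analysis, taking node 2 as the 0 V reference.
Source V1 fixes V_0 = 10 V.
KCL at each unknown node (sum of currents leaving = 0; resistances in Ω):
  Node 1: (V_1 - 10)/13 + (V_1 - 0)/39 + (V_1 - V_3)/8200 = 0
  Node 3: (V_3 - 10)/1 + (V_3 - 0)/2.4 + (V_3 - V_1)/8200 = 0
Collecting terms (coefficients in siemens):
  0.1027·V_1 - 0.000122·V_3 = 0.7692
  1.417·V_3 - 0.000122·V_1 = 10
Determinant D = (0.1027)(1.417) - (-0.000122)(-0.000122) = 0.1455
V_1 = [(0.7692)(1.417) - (-0.000122)(10)]/D = 7.499 V
V_3 = [(0.1027)(10) - (0.7692)(-0.000122)]/D = 7.059 V
V_th = V_1 - V_3 = 7.499 - 7.059 = 0.4406 V
Step 2 — R_th: zero the source — replace V1 by a short circuit (node 2 merges into node 0) — and find the resistance seen between A (node 1) and B (node 3).
Reduce the network between node 1 (A) and node 3 (B) by series/parallel combination:
  Rp1 = R1 ‖ R2 (parallel, both between nodes 0 and 1) = 1/(1/13 + 1/39) = 9.75 Ω
  Rp2 = R3 ‖ R4 (parallel, both between nodes 0 and 3) = 1/(1/1 + 1/2.4) = 0.7059 Ω
  Rs1 = Rp1 + Rp2 (series, joined only at node 0) = 9.75 + 0.7059 = 10.46 Ω
  Rp3 = R5 ‖ Rs1 (parallel, both between nodes 1 and 3) = 1/(1/8200 + 1/10.46) = 10.44 Ω
R_th = 10.44 Ω

Final answer: V_th = 0.4406 V, R_th = 10.44 Ω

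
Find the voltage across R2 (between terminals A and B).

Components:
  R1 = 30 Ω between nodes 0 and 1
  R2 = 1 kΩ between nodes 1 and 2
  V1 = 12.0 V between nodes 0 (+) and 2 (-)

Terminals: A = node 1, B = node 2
R1 and R2 are in series across V1 (node 0 → node 1 → node 2), and the output A–B is taken across R2, so this is a voltage divider.
Series current: I = V1/(R1 + R2) = 12/(30 + 1000) = 12/1030 = 0.01165 A
V_R2 = I × R2 = V1 × R2/(R1 + R2) = 12 × 1000/1030 = 11.65 V

Final answer: 11.65 V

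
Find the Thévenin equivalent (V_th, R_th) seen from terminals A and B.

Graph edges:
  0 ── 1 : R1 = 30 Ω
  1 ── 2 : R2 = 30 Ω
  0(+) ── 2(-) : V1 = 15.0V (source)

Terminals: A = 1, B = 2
Step 1 — V_th is the open-circuit voltage V_A - V_B (nothing connected across the terminals).
Nodal analysis, taking node 2 as the 0 V reference.
Source V1 fixes V_0 = 15 V.
KCL at each unknown node (sum of currents leaving = 0; resistances in Ω):
  Node 1: (V_1 - 15)/30 + (V_1 - 0)/30 = 0
Collecting terms: 0.06667 × V_1 = 0.5  =>  V_1 = 7.5 V
V_th = V_1 - V_2 = 7.5 - 0 = 7.5 V
Step 2 — R_th: zero the source — replace V1 by a short circuit (node 2 merges into node 0) — and find the resistance seen between A (node 1) and B (node 0).
Reduce the network between node 1 (A) and node 0 (B) by series/parallel combination:
  Rp1 = R1 ‖ R2 (parallel, both between nodes 0 and 1) = 1/(1/30 + 1/30) = 15 Ω
R_th = 15 Ω

Final answer: V_th = 7.5 V, R_th = 15 Ω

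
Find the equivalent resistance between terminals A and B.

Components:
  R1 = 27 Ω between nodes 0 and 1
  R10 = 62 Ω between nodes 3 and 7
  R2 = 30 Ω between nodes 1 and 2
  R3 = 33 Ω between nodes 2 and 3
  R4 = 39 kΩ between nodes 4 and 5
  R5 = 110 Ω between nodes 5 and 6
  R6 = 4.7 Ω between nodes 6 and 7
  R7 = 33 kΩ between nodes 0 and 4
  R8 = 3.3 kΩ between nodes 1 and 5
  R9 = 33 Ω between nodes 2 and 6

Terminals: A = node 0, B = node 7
The network is not a plain series/parallel combination. Inject a 1 A test current into terminal A (node 0) and return it from terminal B (node 7); then R_eq = V_A / (1 A).
Nodal analysis, taking node 7 as the 0 V reference.
Current source I_test pushes 1 A into node 0 and draws it out of node 7.
KCL at each unknown node (sum of currents leaving = 0; resistances in Ω):
  Node 0: (V_0 - V_1)/27 + (V_0 - V_4)/33000 - 1 = 0
  Node 1: (V_1 - V_0)/27 + (V_1 - V_2)/30 + (V_1 - V_5)/3300 = 0
  Node 2: (V_2 - V_1)/30 + (V_2 - V_3)/33 + (V_2 - V_6)/33 = 0
  Node 3: (V_3 - V_2)/33 + (V_3 - 0)/62 = 0
  Node 4: (V_4 - V_0)/33000 + (V_4 - V_5)/39000 = 0
  Node 5: (V_5 - V_1)/3300 + (V_5 - V_4)/39000 + (V_5 - V_6)/110 = 0
  Node 6: (V_6 - V_2)/33 + (V_6 - V_5)/110 + (V_6 - 0)/4.7 = 0
Collecting terms (coefficients in siemens):
  0.03707·V_0 - 0.03704·V_1 - 0.0000303·V_4 = 1
  0.07067·V_1 - 0.03704·V_0 - 0.03333·V_2 - 0.000303·V_5 = 0
  0.09394·V_2 - 0.03333·V_1 - 0.0303·V_3 - 0.0303·V_6 = 0
  0.04643·V_3 - 0.0303·V_2 = 0
  0.00005594·V_4 - 0.0000303·V_0 - 0.00002564·V_5 = 0
  0.00942·V_5 - 0.000303·V_1 - 0.00002564·V_4 - 0.009091·V_6 = 0
  0.2522·V_6 - 0.0303·V_2 - 0.009091·V_5 = 0
Solving these 7 simultaneous equations (Gaussian elimination) gives:
  V_0 = 83.08 V, V_1 = 56.1 V, V_2 = 26.6 V, V_3 = 17.36 V
  V_4 = 47.38 V, V_5 = 5.2 V, V_6 = 3.384 V
R_eq = V_0 / 1 A = 83.08 Ω

Final answer: 83.08 Ω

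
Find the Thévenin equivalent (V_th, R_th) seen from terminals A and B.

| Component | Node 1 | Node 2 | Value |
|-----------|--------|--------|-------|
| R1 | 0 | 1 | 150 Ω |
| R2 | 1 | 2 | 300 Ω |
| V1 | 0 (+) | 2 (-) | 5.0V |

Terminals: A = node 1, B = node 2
Step 1 — V_th is the open-circuit voltage V_A - V_B (nothing connected across the terminals).
Nodal analysis, taking node 2 as the 0 V reference.
Source V1 fixes V_0 = 5 V.
KCL at each unknown node (sum of currents leaving = 0; resistances in Ω):
  Node 1: (V_1 - 5)/150 + (V_1 - 0)/300 = 0
Collecting terms: 0.01 × V_1 = 0.03333  =>  V_1 = 3.333 V
V_th = V_1 - V_2 = 3.333 - 0 = 3.333 V
Step 2 — R_th: zero the source — replace V1 by a short circuit (node 2 merges into node 0) — and find the resistance seen between A (node 1) and B (node 0).
Reduce the network between node 1 (A) and node 0 (B) by series/parallel combination:
  Rp1 = R1 ‖ R2 (parallel, both between nodes 0 and 1) = 1/(1/150 + 1/300) = 100 Ω
R_th = 100 Ω

Final answer: V_th = 3.333 V, R_th = 100 Ω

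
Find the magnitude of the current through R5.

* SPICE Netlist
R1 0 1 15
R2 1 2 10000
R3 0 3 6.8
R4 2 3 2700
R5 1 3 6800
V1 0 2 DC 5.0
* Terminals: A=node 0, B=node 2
Nodal analysis, taking node 2 as the 0 V reference.
Source V1 fixes V_0 = 5 V.
KCL at each unknown node (sum of currents leaving = 0; resistances in Ω):
  Node 1: (V_1 - 5)/15 + (V_1 - 0)/10000 + (V_1 - V_3)/6800 = 0
  Node 3: (V_3 - 5)/6.8 + (V_3 - 0)/2700 + (V_3 - V_1)/6800 = 0
Collecting terms (coefficients in siemens):
  0.06691·V_1 - 0.0001471·V_3 = 0.3333
  0.1476·V_3 - 0.0001471·V_1 = 0.7353
Determinant D = (0.06691)(0.1476) - (-0.0001471)(-0.0001471) = 0.009875
V_1 = [(0.3333)(0.1476) - (-0.0001471)(0.7353)]/D = 4.993 V
V_3 = [(0.06691)(0.7353) - (0.3333)(-0.0001471)]/D = 4.987 V
I_R5 = (V_1 - V_3)/R5 = (4.993 - 4.987)/6800 = 0.0000007435 A
|I_R5| = 0.0000007435 A

Final answer: |I_R5| = 7.435e-07 A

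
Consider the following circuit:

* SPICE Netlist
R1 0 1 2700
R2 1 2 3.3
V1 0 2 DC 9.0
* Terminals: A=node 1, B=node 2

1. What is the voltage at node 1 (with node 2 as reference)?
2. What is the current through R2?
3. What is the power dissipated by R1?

Nodal analysis, taking node 2 as the 0 V reference.
Source V1 fixes V_0 = 9 V.
KCL at each unknown node (sum of currents leaving = 0; resistances in Ω):
  Node 1: (V_1 - 9)/2700 + (V_1 - 0)/3.3 = 0
Collecting terms: 0.3034 × V_1 = 0.003333  =>  V_1 = 0.01099 V
Part 1:
  Read off the nodal solution: V_1 = 0.01099 V
Part 2:
  I_R2 = (V_1 - V_2)/R2 = (0.01099 - 0)/3.3 = 0.003329 A
  Magnitude: I_R2 = 0.003329 A
Part 3:
  I_R1 = (V_0 - V_1)/R1 = (9 - 0.01099)/2700 = 0.003329 A
  P_R1 = I_R1² × R1 = (0.003329)² × 2700 = 0.02993 W

Final answers:
1. V_1 = 0.01099 V
2. I_R2 = 0.003329 A
3. P_R1 = 0.02993 W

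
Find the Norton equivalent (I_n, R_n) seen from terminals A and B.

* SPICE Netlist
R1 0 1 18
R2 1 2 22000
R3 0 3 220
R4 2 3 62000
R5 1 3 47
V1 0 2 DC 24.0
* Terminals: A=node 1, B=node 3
Find the Thévenin equivalent first; then I_n = V_th/R_th and R_n = R_th.
Step 1 — V_th is the open-circuit voltage V_A - V_B (nothing connected across the terminals).
Nodal analysis, taking node 2 as the 0 V reference.
Source V1 fixes V_0 = 24 V.
KCL at each unknown node (sum of currents leaving = 0; resistances in Ω):
  Node 1: (V_1 - 24)/18 + (V_1 - 0)/22000 + (V_1 - V_3)/47 = 0
  Node 3: (V_3 - 24)/220 + (V_3 - 0)/62000 + (V_3 - V_1)/47 = 0
Collecting terms (coefficients in siemens):
  0.07688·V_1 - 0.02128·V_3 = 1.333
  0.02584·V_3 - 0.02128·V_1 = 0.1091
Determinant D = (0.07688)(0.02584) - (-0.02128)(-0.02128) = 0.001534
V_1 = [(1.333)(0.02584) - (-0.02128)(0.1091)]/D = 23.98 V
V_3 = [(0.07688)(0.1091) - (1.333)(-0.02128)]/D = 23.97 V
V_th = V_1 - V_3 = 23.98 - 23.97 = 0.01079 V
Step 2 — R_th: zero the source — replace V1 by a short circuit (node 2 merges into node 0) — and find the resistance seen between A (node 1) and B (node 3).
Reduce the network between node 1 (A) and node 3 (B) by series/parallel combination:
  Rp1 = R1 ‖ R2 (parallel, both between nodes 0 and 1) = 1/(1/18 + 1/22000) = 17.99 Ω
  Rp2 = R3 ‖ R4 (parallel, both between nodes 0 and 3) = 1/(1/220 + 1/62000) = 219.2 Ω
  Rs1 = Rp1 + Rp2 (series, joined only at node 0) = 17.99 + 219.2 = 237.2 Ω
  Rp3 = R5 ‖ Rs1 (parallel, both between nodes 1 and 3) = 1/(1/47 + 1/237.2) = 39.23 Ω
R_th = 39.23 Ω
I_n = V_th/R_th = 0.01079/39.23 = 0.000275 A, and R_n = R_th = 39.23 Ω

Final answer: I_n = 0.000275 A, R_n = 39.23 Ω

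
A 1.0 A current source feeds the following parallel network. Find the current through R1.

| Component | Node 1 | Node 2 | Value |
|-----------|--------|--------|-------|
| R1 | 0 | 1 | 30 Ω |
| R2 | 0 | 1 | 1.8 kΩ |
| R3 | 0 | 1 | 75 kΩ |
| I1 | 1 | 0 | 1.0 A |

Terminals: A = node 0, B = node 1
All resistors sit directly between nodes 0 and 1, so they are in parallel and share one voltage V; the full source current 1 A splits among them.
1/R_par = 1/30 + 1/1800 + 1/75000 = 0.0339 S  =>  R_par = 29.5 Ω
V = I × R_par = 1 × 29.5 = 29.5 V
I_R1 = V/R1 = 29.5/30 = 0.9832 A

Final answer: 0.9832 A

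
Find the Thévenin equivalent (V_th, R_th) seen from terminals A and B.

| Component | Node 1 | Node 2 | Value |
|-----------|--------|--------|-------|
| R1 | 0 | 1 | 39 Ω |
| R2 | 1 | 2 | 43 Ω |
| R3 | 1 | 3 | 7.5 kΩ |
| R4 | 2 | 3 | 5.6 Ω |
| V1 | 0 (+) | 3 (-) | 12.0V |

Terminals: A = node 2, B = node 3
Step 1 — V_th is the open-circuit voltage V_A - V_B (nothing connected across the terminals).
Nodal analysis, taking node 3 as the 0 V reference.
Source V1 fixes V_0 = 12 V.
KCL at each unknown node (sum of currents leaving = 0; resistances in Ω):
  Node 1: (V_1 - 12)/39 + (V_1 - V_2)/43 + (V_1 - 0)/7500 = 0
  Node 2: (V_2 - V_1)/43 + (V_2 - 0)/5.6 = 0
Collecting terms (coefficients in siemens):
  0.04903·V_1 - 0.02326·V_2 = 0.3077
  0.2018·V_2 - 0.02326·V_1 = 0
Determinant D = (0.04903)(0.2018) - (-0.02326)(-0.02326) = 0.009355
V_1 = [(0.3077)(0.2018) - (-0.02326)(0)]/D = 6.638 V
V_2 = [(0.04903)(0) - (0.3077)(-0.02326)]/D = 0.7649 V
V_th = V_2 - V_3 = 0.7649 - 0 = 0.7649 V
Step 2 — R_th: zero the source — replace V1 by a short circuit (node 3 merges into node 0) — and find the resistance seen between A (node 2) and B (node 0).
Reduce the network between node 2 (A) and node 0 (B) by series/parallel combination:
  Rp1 = R1 ‖ R3 (parallel, both between nodes 0 and 1) = 1/(1/39 + 1/7500) = 38.8 Ω
  Rs1 = R2 + Rp1 (series, joined only at node 1) = 43 + 38.8 = 81.8 Ω
  Rp2 = R4 ‖ Rs1 (parallel, both between nodes 0 and 2) = 1/(1/5.6 + 1/81.8) = 5.241 Ω
R_th = 5.241 Ω

Final answer: V_th = 0.7649 V, R_th = 5.241 Ω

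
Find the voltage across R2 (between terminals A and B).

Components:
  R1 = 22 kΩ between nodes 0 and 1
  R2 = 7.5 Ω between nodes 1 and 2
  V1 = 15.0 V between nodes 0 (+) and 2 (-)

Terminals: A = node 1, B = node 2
R1 and R2 are in series across V1 (node 0 → node 1 → node 2), and the output A–B is taken across R2, so this is a voltage divider.
Series current: I = V1/(R1 + R2) = 15/(22000 + 7.5) = 15/22010 = 0.0006816 A
V_R2 = I × R2 = V1 × R2/(R1 + R2) = 15 × 7.5/22010 = 0.005112 V

Final answer: 0.005112 V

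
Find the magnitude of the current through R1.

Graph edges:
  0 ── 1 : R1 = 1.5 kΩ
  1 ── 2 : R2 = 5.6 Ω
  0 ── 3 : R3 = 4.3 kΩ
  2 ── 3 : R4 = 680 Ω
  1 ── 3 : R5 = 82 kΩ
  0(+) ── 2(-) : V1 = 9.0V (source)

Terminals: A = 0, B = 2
Nodal analysis, taking node 2 as the 0 V reference.
Source V1 fixes V_0 = 9 V.
KCL at each unknown node (sum of currents leaving = 0; resistances in Ω):
  Node 1: (V_1 - 9)/1500 + (V_1 - 0)/5.6 + (V_1 - V_3)/82000 = 0
  Node 3: (V_3 - 9)/4300 + (V_3 - 0)/680 + (V_3 - V_1)/82000 = 0
Collecting terms (coefficients in siemens):
  0.1793·V_1 - 0.0000122·V_3 = 0.006
  0.001715·V_3 - 0.0000122·V_1 = 0.002093
Determinant D = (0.1793)(0.001715) - (-0.0000122)(-0.0000122) = 0.0003075
V_1 = [(0.006)(0.001715) - (-0.0000122)(0.002093)]/D = 0.03356 V
V_3 = [(0.1793)(0.002093) - (0.006)(-0.0000122)]/D = 1.22 V
I_R1 = (V_0 - V_1)/R1 = (9 - 0.03356)/1500 = 0.005978 A
|I_R1| = 0.005978 A

Final answer: |I_R1| = 0.005978 A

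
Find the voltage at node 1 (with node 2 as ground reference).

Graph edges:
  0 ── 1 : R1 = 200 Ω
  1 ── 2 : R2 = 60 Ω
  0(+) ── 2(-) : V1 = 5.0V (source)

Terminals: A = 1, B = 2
Nodal analysis, taking node 2 as the 0 V reference.
Source V1 fixes V_0 = 5 V.
KCL at each unknown node (sum of currents leaving = 0; resistances in Ω):
  Node 1: (V_1 - 5)/200 + (V_1 - 0)/60 = 0
Collecting terms: 0.02167 × V_1 = 0.025  =>  V_1 = 1.154 V
The requested potential is V_1 = 1.154 V.

Final answer: V_1 = 1.154 V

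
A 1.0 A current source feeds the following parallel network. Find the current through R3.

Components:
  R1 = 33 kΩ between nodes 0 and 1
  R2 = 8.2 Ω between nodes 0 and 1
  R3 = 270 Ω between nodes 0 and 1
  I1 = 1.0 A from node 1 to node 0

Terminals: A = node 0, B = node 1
All resistors sit directly between nodes 0 and 1, so they are in parallel and share one voltage V; the full source current 1 A splits among them.
1/R_par = 1/33000 + 1/8.2 + 1/270 = 0.1257 S  =>  R_par = 7.956 Ω
V = I × R_par = 1 × 7.956 = 7.956 V
I_R3 = V/R3 = 7.956/270 = 0.02947 A

Final answer: 0.02947 A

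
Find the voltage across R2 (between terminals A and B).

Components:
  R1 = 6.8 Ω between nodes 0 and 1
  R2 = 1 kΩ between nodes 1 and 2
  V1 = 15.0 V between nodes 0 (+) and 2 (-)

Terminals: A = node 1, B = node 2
R1 and R2 are in series across V1 (node 0 → node 1 → node 2), and the output A–B is taken across R2, so this is a voltage divider.
Series current: I = V1/(R1 + R2) = 15/(6.8 + 1000) = 15/1007 = 0.0149 A
V_R2 = I × R2 = V1 × R2/(R1 + R2) = 15 × 1000/1007 = 14.9 V

Final answer: 14.9 V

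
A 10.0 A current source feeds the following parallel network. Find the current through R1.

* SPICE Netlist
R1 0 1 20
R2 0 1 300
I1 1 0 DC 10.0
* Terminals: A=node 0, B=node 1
All resistors sit directly between nodes 0 and 1, so they are in parallel and share one voltage V; the full source current 10 A splits among them.
1/R_par = 1/20 + 1/300 = 0.05333 S  =>  R_par = 18.75 Ω
V = I × R_par = 10 × 18.75 = 187.5 V
I_R1 = V/R1 = 187.5/20 = 9.375 A

Final answer: 9.375 A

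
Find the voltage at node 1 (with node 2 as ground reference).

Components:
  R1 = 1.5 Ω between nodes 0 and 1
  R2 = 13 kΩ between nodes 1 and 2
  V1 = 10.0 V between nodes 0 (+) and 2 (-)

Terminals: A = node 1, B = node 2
Nodal analysis, taking node 2 as the 0 V reference.
Source V1 fixes V_0 = 10 V.
KCL at each unknown node (sum of currents leaving = 0; resistances in Ω):
  Node 1: (V_1 - 10)/1.5 + (V_1 - 0)/13000 = 0
Collecting terms: 0.6667 × V_1 = 6.667  =>  V_1 = 9.999 V
The requested potential is V_1 = 9.999 V.

Final answer: V_1 = 9.999 V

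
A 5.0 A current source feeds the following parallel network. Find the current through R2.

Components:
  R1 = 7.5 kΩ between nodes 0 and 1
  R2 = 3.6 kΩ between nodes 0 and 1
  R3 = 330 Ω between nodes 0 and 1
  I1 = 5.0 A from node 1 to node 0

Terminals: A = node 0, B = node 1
All resistors sit directly between nodes 0 and 1, so they are in parallel and share one voltage V; the full source current 5 A splits among them.
1/R_par = 1/7500 + 1/3600 + 1/330 = 0.003441 S  =>  R_par = 290.6 Ω
V = I × R_par = 5 × 290.6 = 1453 V
I_R2 = V/R2 = 1453/3600 = 0.4036 A

Final answer: 0.4036 A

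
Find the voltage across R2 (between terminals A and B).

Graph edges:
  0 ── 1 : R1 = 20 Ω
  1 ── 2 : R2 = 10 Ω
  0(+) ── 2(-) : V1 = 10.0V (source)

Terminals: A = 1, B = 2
R1 and R2 are in series across V1 (node 0 → node 1 → node 2), and the output A–B is taken across R2, so this is a voltage divider.
Series current: I = V1/(R1 + R2) = 10/(20 + 10) = 10/30 = 0.3333 A
V_R2 = I × R2 = V1 × R2/(R1 + R2) = 10 × 10/30 = 3.333 V

Final answer: 3.333 V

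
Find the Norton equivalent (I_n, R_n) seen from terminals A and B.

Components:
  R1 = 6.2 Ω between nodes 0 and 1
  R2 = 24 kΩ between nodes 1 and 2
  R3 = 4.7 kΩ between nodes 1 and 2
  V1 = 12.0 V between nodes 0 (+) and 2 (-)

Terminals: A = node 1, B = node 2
Find the Thévenin equivalent first; then I_n = V_th/R_th and R_n = R_th.
Step 1 — V_th is the open-circuit voltage V_A - V_B (nothing connected across the terminals).
Nodal analysis, taking node 2 as the 0 V reference.
Source V1 fixes V_0 = 12 V.
KCL at each unknown node (sum of currents leaving = 0; resistances in Ω):
  Node 1: (V_1 - 12)/6.2 + (V_1 - 0)/24000 + (V_1 - 0)/4700 = 0
Collecting terms: 0.1615 × V_1 = 1.935  =>  V_1 = 11.98 V
V_th = V_1 - V_2 = 11.98 - 0 = 11.98 V
Step 2 — R_th: zero the source — replace V1 by a short circuit (node 2 merges into node 0) — and find the resistance seen between A (node 1) and B (node 0).
Reduce the network between node 1 (A) and node 0 (B) by series/parallel combination:
  Rp1 = R1 ‖ R2 ‖ R3 (parallel, all between nodes 0 and 1) = 1/(1/6.2 + 1/24000 + 1/4700) = 6.19 Ω
R_th = 6.19 Ω
I_n = V_th/R_th = 11.98/6.19 = 1.935 A, and R_n = R_th = 6.19 Ω

Final answer: I_n = 1.935 A, R_n = 6.19 Ω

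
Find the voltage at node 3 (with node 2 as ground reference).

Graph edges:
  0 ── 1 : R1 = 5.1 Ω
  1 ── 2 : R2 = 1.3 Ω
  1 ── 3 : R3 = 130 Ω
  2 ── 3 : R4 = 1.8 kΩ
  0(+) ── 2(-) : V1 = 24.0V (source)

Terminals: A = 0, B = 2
Nodal analysis, taking node 2 as the 0 V reference.
Source V1 fixes V_0 = 24 V.
KCL at each unknown node (sum of currents leaving = 0; resistances in Ω):
  Node 1: (V_1 - 24)/5.1 + (V_1 - 0)/1.3 + (V_1 - V_3)/130 = 0
  Node 3: (V_3 - V_1)/130 + (V_3 - 0)/1800 = 0
Collecting terms (coefficients in siemens):
  0.973·V_1 - 0.007692·V_3 = 4.706
  0.008248·V_3 - 0.007692·V_1 = 0
Determinant D = (0.973)(0.008248) - (-0.007692)(-0.007692) = 0.007966
V_1 = [(4.706)(0.008248) - (-0.007692)(0)]/D = 4.872 V
V_3 = [(0.973)(0) - (4.706)(-0.007692)]/D = 4.544 V
The requested potential is V_3 = 4.544 V.

Final answer: V_3 = 4.544 V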